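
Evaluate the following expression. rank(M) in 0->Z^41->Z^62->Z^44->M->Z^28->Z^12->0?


Alt sum=0:
(-1)^0*41 + (-1)^1*62 + (-1)^2*44 + (-1)^3*? + (-1)^4*28 + (-1)^5*12=0
rank(M)=39


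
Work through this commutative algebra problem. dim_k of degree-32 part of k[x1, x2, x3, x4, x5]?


C(d+n-1,n-1)=C(36,4)=58905


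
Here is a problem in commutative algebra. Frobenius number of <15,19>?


gcd(15,19)=1 => F=ab-a-b=15*19-15-19=285-34=251


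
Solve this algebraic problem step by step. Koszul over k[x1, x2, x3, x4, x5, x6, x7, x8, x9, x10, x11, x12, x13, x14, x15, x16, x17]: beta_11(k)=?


C(n,i)=C(17,11)=12376


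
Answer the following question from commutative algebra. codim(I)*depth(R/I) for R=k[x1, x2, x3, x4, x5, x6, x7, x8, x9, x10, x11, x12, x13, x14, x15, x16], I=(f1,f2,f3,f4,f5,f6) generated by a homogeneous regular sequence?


codim=6, depth=dim(R/I)=16-6=10
Product=6*10=60


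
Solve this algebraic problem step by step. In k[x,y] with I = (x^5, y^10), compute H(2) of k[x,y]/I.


k[x,y], I = (x^5, y^10), d = 2
Need i < 5 and d-i < 10.
Range: 0 <= i <= 2.
H(2) = 3


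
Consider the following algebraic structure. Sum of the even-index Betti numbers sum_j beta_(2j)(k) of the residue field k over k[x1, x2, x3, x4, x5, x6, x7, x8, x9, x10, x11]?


Koszul resolution: beta_i(k)=C(n,i), n=11
sum_even C(11,i) = 2^(n-1) = 2^10 = 1024


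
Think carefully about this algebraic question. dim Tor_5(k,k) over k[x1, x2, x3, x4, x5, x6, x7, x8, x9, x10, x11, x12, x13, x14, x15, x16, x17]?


Koszul: C(n,i)=C(17,5)=6188


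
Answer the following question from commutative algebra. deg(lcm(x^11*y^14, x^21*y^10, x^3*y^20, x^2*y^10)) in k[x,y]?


lcm = componentwise max:
x: max(11,21,3,2)=21
y: max(14,10,20,10)=20
Total=21+20=41


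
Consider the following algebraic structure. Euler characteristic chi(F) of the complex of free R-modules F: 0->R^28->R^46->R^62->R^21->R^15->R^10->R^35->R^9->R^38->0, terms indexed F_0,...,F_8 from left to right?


chi = sum (-1)^i * rank:
(-1)^0*28=28
(-1)^1*46=-46
(-1)^2*62=62
(-1)^3*21=-21
(-1)^4*15=15
(-1)^5*10=-10
(-1)^6*35=35
(-1)^7*9=-9
(-1)^8*38=38
chi=92


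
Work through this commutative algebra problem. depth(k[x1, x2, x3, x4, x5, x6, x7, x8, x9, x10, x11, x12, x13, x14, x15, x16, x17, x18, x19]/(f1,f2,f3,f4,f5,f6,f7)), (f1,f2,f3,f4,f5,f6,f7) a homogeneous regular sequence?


depth(R)=19
depth(R/I)=19-7=12


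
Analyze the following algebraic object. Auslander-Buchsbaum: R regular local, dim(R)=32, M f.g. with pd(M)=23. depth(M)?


pd+depth=depth(R)=32
depth=32-23=9


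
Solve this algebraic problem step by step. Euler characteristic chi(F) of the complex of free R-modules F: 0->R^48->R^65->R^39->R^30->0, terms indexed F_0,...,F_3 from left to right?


chi = sum (-1)^i * rank:
(-1)^0*48=48
(-1)^1*65=-65
(-1)^2*39=39
(-1)^3*30=-30
chi=-8


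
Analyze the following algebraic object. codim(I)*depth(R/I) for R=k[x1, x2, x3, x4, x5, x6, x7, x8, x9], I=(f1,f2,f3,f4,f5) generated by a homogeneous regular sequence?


codim=5, depth=dim(R/I)=9-5=4
Product=5*4=20


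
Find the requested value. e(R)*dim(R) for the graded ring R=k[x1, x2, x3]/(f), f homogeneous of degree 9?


e(R)=deg(f)=9, dim(R)=3-1=2
e*dim=9*2=18


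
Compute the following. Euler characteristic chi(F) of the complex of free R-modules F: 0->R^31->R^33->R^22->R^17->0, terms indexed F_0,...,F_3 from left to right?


chi = sum (-1)^i * rank:
(-1)^0*31=31
(-1)^1*33=-33
(-1)^2*22=22
(-1)^3*17=-17
chi=3


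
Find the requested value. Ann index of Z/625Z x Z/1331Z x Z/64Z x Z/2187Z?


Exponent = lcm of the cyclic orders; pairwise coprime => product.
5^4*11^3*2^6*3^7=625*1331*64*2187=116435880000


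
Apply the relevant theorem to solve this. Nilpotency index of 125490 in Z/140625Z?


125490^k mod 140625:
k=1: 125490
k=2: 130725
k=3: 70875
k=4: 135000
k=5: 56250
k=6: 0
First zero at k = 6


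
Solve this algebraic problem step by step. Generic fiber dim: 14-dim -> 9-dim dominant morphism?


dim(fiber)=dim(X)-dim(Y)=14-9=5


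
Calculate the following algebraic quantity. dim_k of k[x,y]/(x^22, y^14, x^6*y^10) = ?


k[x,y]/I, I = (x^22, y^14, x^6*y^10)
Rect: 22x14=308. Corner: (22-6)x(14-10)=64.
dim = 308-64 = 244


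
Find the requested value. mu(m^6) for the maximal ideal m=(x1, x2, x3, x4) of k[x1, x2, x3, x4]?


Graded Nakayama: mu(m^d) = dim_k (m^d/m^(d+1)) = #degree-6 monomials in 4 vars
C(n+d-1,d)=C(9,6)=84


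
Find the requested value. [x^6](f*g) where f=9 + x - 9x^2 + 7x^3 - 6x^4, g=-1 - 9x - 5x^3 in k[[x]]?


[x^6] = sum a_i*b_j, i+j=6
  7*-5=-35
Sum=-35


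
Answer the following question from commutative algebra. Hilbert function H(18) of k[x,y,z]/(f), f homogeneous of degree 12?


C(20,2)-C(8,2)=190-28=162


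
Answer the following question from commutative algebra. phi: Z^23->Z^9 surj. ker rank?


rank(ker) = 23-9 = 14


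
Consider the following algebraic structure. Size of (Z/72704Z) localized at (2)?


2-primary part: 72704=2^10*71
Size=2^10=1024


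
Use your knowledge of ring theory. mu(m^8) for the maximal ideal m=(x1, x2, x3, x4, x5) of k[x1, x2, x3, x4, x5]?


Graded Nakayama: mu(m^d) = dim_k (m^d/m^(d+1)) = #degree-8 monomials in 5 vars
C(n+d-1,d)=C(12,8)=495


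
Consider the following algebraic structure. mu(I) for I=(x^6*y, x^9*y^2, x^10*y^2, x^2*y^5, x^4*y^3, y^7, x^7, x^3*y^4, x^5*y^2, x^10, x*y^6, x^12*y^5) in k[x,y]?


Remove redundant (divisible by others).
x^9*y^2 redundant.
x^12*y^5 redundant.
x^10*y^2 redundant.
x^10 redundant.
Min: x^7, x^6*y, x^5*y^2, x^4*y^3, x^3*y^4, x^2*y^5, x*y^6, y^7
Count=8


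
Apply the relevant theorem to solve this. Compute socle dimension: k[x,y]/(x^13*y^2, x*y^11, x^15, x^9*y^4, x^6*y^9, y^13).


Socle = ann(m) = span of standard monomials u with x*u, y*u in I (staircase corners).
Minimal generators: x^15, x^13*y^2, x^9*y^4, x^6*y^9, x*y^11, y^13
Corners: y^12, x^5y^10, x^8y^8, x^12y^3, x^14y
Socle dim=5


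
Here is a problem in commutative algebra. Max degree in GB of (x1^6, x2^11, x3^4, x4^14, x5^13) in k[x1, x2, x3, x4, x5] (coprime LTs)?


Pure powers, coprime LTs => already GB.
Degrees: 6, 11, 4, 14, 13
Max=14


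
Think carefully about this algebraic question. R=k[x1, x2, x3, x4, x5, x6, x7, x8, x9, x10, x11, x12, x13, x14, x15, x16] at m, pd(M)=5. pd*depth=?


pd+depth=16
depth=16-5=11
pd*depth=5*11=55


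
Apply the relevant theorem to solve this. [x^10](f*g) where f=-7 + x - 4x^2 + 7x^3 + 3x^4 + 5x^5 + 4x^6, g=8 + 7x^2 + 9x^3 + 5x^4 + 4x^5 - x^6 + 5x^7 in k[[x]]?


[x^10] = sum a_i*b_j, i+j=10
  7*5=35
  3*-1=-3
  5*4=20
  4*5=20
Sum=72


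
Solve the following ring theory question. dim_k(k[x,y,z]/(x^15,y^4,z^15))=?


Basis: x^iy^jz^k, i<15,j<4,k<15
15*4*15=900


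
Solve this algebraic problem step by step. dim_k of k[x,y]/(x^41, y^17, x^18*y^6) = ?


k[x,y]/I, I = (x^41, y^17, x^18*y^6)
Rect: 41x17=697. Corner: (41-18)x(17-6)=253.
dim = 697-253 = 444


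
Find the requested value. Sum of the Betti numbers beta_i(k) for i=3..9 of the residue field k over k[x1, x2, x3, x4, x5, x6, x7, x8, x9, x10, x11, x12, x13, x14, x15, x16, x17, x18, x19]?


Koszul resolution: beta_i(k)=C(n,i), n=19
C(19,3)=969, C(19,4)=3876, C(19,5)=11628, C(19,6)=27132, C(19,7)=50388, C(19,8)=75582, C(19,9)=92378
Sum=261953


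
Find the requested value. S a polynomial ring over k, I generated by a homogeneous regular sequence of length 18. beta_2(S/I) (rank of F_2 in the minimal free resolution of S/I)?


Regular sequence => Koszul complex is the minimal free resolution.
Syz_1 minimally generated by Koszul relations f_i*e_j - f_j*e_i (i<j): mu(Syz_1) = beta_2 = C(m,2) = m(m-1)/2
m=18
18*17/2 = 153


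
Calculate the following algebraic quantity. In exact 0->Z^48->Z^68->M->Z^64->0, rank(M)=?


Alt sum=0:
(-1)^0*48 + (-1)^1*68 + (-1)^2*? + (-1)^3*64=0
rank(M)=84


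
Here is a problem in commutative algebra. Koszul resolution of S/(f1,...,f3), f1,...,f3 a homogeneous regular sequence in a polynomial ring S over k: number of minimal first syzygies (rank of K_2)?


Regular sequence => Koszul complex is the minimal free resolution.
Syz_1 minimally generated by Koszul relations f_i*e_j - f_j*e_i (i<j): mu(Syz_1) = beta_2 = C(m,2) = m(m-1)/2
m=3
3*2/2 = 3


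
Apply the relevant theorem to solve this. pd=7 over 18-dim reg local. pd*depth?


pd+depth=18
depth=18-7=11
pd*depth=7*11=77


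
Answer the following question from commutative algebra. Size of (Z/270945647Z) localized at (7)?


7-primary part: 270945647=7^8*47
Size=7^8=5764801


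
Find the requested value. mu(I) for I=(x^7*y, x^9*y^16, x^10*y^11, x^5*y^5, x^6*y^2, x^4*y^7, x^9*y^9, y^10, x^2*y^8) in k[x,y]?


Remove redundant (divisible by others).
x^10*y^11 redundant.
x^9*y^16 redundant.
x^9*y^9 redundant.
Min: x^7*y, x^6*y^2, x^5*y^5, x^4*y^7, x^2*y^8, y^10
Count=6


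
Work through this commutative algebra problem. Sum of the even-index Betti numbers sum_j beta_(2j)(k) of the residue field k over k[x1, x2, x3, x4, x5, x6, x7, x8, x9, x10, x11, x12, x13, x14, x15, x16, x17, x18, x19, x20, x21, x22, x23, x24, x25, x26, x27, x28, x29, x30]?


Koszul resolution: beta_i(k)=C(n,i), n=30
sum_even C(30,i) = 2^(n-1) = 2^29 = 536870912


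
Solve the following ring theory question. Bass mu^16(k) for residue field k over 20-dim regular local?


C(n,i)=C(20,16)=4845


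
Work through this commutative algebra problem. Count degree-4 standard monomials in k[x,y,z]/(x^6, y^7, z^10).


Need i<6, j<7, k<10 with i+j+k=4.
For each i, j ranges over max(0,4-i-9)..min(6,4-i):
  i=0: j in [0,4] -> 5
  i=1: j in [0,3] -> 4
  i=2: j in [0,2] -> 3
  i=3: j in [0,1] -> 2
  i=4: j in [0,0] -> 1
H(4) = 5+4+3+2+1 = 15


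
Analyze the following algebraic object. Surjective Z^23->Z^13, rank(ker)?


rank(ker) = 23-13 = 10


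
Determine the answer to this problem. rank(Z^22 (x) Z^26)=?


rank(M(x)N) = rank(M)*rank(N)
22*26 = 572


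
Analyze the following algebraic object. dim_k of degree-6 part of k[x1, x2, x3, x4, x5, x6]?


C(d+n-1,n-1)=C(11,5)=462


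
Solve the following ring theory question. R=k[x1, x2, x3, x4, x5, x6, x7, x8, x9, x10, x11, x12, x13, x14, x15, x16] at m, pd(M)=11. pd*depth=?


pd+depth=16
depth=16-11=5
pd*depth=11*5=55


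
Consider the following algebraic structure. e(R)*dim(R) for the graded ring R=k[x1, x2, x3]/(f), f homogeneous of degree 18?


e(R)=deg(f)=18, dim(R)=3-1=2
e*dim=18*2=36


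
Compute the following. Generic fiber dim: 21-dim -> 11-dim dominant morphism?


dim(fiber)=dim(X)-dim(Y)=21-11=10


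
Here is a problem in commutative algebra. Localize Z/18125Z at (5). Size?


5-primary part: 18125=5^4*29
Size=5^4=625


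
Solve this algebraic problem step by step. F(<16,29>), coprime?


gcd(16,29)=1 => F=ab-a-b=16*29-16-29=464-45=419


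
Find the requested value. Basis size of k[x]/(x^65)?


Basis: 1,x,...,x^64
dim=65


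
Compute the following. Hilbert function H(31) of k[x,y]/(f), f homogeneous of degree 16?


H(t)=d for t>=d-1.
d=16, t=31
H(31)=16


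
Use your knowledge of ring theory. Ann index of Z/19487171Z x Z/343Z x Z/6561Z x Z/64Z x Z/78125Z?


Exponent = lcm of the cyclic orders; pairwise coprime => product.
11^7*7^3*3^8*2^6*5^7=19487171*343*6561*64*78125=219271889116665000000


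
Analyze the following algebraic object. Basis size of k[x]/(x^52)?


Basis: 1,x,...,x^51
dim=52


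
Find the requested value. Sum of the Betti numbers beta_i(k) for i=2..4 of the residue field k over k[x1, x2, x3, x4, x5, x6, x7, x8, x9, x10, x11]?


Koszul resolution: beta_i(k)=C(n,i), n=11
C(11,2)=55, C(11,3)=165, C(11,4)=330
Sum=550


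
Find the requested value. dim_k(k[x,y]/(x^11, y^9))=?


Basis: x^i*y^j, i<11, j<9
11*9=99


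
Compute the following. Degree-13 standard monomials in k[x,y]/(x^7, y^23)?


k[x,y], I = (x^7, y^23), d = 13
Need i < 7 and d-i < 23.
Range: 0 <= i <= 6.
H(13) = 7


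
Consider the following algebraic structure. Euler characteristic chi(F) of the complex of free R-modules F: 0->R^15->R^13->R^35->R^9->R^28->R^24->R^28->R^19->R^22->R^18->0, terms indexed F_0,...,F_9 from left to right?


chi = sum (-1)^i * rank:
(-1)^0*15=15
(-1)^1*13=-13
(-1)^2*35=35
(-1)^3*9=-9
(-1)^4*28=28
(-1)^5*24=-24
(-1)^6*28=28
(-1)^7*19=-19
(-1)^8*22=22
(-1)^9*18=-18
chi=45


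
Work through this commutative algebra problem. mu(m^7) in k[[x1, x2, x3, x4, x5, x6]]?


C(n+d-1,d)=C(12,7)=792


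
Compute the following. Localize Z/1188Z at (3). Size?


3-primary part: 1188=3^3*44
Size=3^3=27


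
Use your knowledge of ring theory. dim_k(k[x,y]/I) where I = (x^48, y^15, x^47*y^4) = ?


k[x,y]/I, I = (x^48, y^15, x^47*y^4)
Rect: 48x15=720. Corner: (48-47)x(15-4)=11.
dim = 720-11 = 709


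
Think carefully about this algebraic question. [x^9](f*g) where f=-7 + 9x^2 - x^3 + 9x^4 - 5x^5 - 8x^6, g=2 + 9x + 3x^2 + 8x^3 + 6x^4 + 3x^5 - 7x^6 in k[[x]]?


[x^9] = sum a_i*b_j, i+j=9
  -1*-7=7
  9*3=27
  -5*6=-30
  -8*8=-64
Sum=-60


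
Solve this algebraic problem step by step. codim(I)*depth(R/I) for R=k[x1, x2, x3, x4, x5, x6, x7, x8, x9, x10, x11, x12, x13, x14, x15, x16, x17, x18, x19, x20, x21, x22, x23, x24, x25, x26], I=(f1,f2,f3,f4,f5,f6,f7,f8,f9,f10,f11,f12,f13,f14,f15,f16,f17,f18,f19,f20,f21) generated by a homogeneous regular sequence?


codim=21, depth=dim(R/I)=26-21=5
Product=21*5=105


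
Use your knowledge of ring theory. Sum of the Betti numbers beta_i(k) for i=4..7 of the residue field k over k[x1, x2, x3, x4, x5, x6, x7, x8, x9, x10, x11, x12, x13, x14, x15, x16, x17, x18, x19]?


Koszul resolution: beta_i(k)=C(n,i), n=19
C(19,4)=3876, C(19,5)=11628, C(19,6)=27132, C(19,7)=50388
Sum=93024


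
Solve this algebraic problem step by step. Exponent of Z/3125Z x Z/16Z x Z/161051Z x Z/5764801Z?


Exponent = lcm of the cyclic orders; pairwise coprime => product.
5^5*2^4*11^5*7^8=3125*16*161051*5764801=46421348292550000


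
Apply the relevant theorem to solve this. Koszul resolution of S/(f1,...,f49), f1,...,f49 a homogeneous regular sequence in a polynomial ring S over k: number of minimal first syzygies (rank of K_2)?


Regular sequence => Koszul complex is the minimal free resolution.
Syz_1 minimally generated by Koszul relations f_i*e_j - f_j*e_i (i<j): mu(Syz_1) = beta_2 = C(m,2) = m(m-1)/2
m=49
49*48/2 = 1176


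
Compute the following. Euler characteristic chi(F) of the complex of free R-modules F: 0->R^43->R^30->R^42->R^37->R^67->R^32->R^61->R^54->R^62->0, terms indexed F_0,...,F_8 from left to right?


chi = sum (-1)^i * rank:
(-1)^0*43=43
(-1)^1*30=-30
(-1)^2*42=42
(-1)^3*37=-37
(-1)^4*67=67
(-1)^5*32=-32
(-1)^6*61=61
(-1)^7*54=-54
(-1)^8*62=62
chi=122


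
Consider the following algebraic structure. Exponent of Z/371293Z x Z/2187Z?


Exponent = lcm of the cyclic orders; pairwise coprime => product.
13^5*3^7=371293*2187=812017791


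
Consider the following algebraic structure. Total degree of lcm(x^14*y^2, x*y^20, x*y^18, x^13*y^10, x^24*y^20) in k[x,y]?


lcm = componentwise max:
x: max(14,1,1,13,24)=24
y: max(2,20,18,10,20)=20
Total=24+20=44


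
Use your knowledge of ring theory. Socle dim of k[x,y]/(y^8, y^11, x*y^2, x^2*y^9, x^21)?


Socle = ann(m) = span of standard monomials u with x*u, y*u in I (staircase corners).
Redundant generators: x^2*y^9, y^11
Minimal generators: x^21, x*y^2, y^8
Corners: y^7, x^20y
Socle dim=2


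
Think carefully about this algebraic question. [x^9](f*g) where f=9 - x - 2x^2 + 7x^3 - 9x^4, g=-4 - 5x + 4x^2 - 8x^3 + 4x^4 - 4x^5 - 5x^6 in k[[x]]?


[x^9] = sum a_i*b_j, i+j=9
  7*-5=-35
  -9*-4=36
Sum=1


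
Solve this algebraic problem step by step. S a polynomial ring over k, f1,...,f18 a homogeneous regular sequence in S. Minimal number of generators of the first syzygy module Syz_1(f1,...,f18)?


Regular sequence => Koszul complex is the minimal free resolution.
Syz_1 minimally generated by Koszul relations f_i*e_j - f_j*e_i (i<j): mu(Syz_1) = beta_2 = C(m,2) = m(m-1)/2
m=18
18*17/2 = 153


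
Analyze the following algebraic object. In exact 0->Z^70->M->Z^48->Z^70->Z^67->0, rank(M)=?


Alt sum=0:
(-1)^0*70 + (-1)^1*? + (-1)^2*48 + (-1)^3*70 + (-1)^4*67=0
rank(M)=115


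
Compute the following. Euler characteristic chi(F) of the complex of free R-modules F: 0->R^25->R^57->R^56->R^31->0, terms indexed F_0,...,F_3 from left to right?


chi = sum (-1)^i * rank:
(-1)^0*25=25
(-1)^1*57=-57
(-1)^2*56=56
(-1)^3*31=-31
chi=-7


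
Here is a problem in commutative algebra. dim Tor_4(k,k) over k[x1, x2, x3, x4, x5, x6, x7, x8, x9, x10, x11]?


Koszul: C(n,i)=C(11,4)=330


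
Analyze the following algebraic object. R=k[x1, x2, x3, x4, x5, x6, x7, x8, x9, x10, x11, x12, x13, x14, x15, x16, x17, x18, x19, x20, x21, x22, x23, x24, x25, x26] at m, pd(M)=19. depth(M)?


pd+depth=depth(R)=26
depth=26-19=7


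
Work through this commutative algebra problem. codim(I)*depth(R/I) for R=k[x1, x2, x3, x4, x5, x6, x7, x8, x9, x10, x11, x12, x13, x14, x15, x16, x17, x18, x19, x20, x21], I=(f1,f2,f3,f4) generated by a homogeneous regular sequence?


codim=4, depth=dim(R/I)=21-4=17
Product=4*17=68


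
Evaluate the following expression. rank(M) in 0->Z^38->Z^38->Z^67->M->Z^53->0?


Alt sum=0:
(-1)^0*38 + (-1)^1*38 + (-1)^2*67 + (-1)^3*? + (-1)^4*53=0
rank(M)=120


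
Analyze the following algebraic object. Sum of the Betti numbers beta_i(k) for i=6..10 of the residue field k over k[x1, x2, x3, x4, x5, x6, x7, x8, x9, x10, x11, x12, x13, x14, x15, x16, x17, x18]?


Koszul resolution: beta_i(k)=C(n,i), n=18
C(18,6)=18564, C(18,7)=31824, C(18,8)=43758, C(18,9)=48620, C(18,10)=43758
Sum=186524


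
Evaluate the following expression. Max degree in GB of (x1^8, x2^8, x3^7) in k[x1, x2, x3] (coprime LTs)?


Pure powers, coprime LTs => already GB.
Degrees: 8, 8, 7
Max=8


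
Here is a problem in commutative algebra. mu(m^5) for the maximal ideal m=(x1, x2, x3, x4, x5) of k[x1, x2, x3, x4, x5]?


Graded Nakayama: mu(m^d) = dim_k (m^d/m^(d+1)) = #degree-5 monomials in 5 vars
C(n+d-1,d)=C(9,5)=126


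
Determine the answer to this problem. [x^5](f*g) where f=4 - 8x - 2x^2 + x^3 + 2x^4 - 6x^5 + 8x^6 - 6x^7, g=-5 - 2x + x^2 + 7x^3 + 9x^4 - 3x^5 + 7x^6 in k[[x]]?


[x^5] = sum a_i*b_j, i+j=5
  4*-3=-12
  -8*9=-72
  -2*7=-14
  1*1=1
  2*-2=-4
  -6*-5=30
Sum=-71


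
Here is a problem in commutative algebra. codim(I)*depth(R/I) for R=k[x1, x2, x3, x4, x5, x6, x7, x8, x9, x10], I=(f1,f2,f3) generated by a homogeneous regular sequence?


codim=3, depth=dim(R/I)=10-3=7
Product=3*7=21


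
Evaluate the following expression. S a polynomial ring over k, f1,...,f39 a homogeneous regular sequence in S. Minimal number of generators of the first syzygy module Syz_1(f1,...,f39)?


Regular sequence => Koszul complex is the minimal free resolution.
Syz_1 minimally generated by Koszul relations f_i*e_j - f_j*e_i (i<j): mu(Syz_1) = beta_2 = C(m,2) = m(m-1)/2
m=39
39*38/2 = 741


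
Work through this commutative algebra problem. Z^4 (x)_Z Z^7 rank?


rank(M(x)N) = rank(M)*rank(N)
4*7 = 28


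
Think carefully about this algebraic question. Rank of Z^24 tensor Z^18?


rank(M(x)N) = rank(M)*rank(N)
24*18 = 432


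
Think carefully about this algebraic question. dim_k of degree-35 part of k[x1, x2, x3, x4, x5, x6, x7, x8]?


C(d+n-1,n-1)=C(42,7)=26978328


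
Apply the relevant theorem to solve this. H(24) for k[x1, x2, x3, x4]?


C(d+n-1,n-1)=C(27,3)=2925


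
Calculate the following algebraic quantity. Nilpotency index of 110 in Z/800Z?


110^k mod 800:
k=1: 110
k=2: 100
k=3: 600
k=4: 400
k=5: 0
First zero at k = 5


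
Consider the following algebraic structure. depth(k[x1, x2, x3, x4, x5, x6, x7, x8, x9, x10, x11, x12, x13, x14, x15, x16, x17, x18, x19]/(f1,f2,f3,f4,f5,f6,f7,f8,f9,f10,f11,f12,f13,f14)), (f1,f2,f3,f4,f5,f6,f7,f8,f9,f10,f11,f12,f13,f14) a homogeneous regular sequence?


depth(R)=19
depth(R/I)=19-14=5


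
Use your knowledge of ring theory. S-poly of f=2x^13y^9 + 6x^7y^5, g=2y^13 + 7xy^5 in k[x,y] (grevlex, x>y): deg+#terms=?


LT(f)=2x^13y^9, LT(g)=2y^13
lcm(LM)=x^13y^13
S(f,g) (scaled by 4 to clear denominators) = 2y^4*f - 2x^13*g = -14x^14y^5 + 12x^7y^9
2 terms, deg 19.
19+2=21


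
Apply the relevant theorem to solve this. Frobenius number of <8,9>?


gcd(8,9)=1 => F=ab-a-b=8*9-8-9=72-17=55


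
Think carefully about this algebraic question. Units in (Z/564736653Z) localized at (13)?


Local ring = Z/62748517Z.
phi(62748517) = 13^6*(13-1) = 57921708


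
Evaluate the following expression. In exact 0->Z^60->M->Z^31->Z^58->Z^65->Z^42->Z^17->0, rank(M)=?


Alt sum=0:
(-1)^0*60 + (-1)^1*? + (-1)^2*31 + (-1)^3*58 + (-1)^4*65 + (-1)^5*42 + (-1)^6*17=0
rank(M)=73


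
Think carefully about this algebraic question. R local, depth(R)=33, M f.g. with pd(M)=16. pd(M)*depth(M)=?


pd+depth=33
depth=33-16=17
pd*depth=16*17=272


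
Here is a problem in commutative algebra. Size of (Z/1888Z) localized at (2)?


2-primary part: 1888=2^5*59
Size=2^5=32


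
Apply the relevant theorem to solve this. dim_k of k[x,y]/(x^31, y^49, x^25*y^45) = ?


k[x,y]/I, I = (x^31, y^49, x^25*y^45)
Rect: 31x49=1519. Corner: (31-25)x(49-45)=24.
dim = 1519-24 = 1495


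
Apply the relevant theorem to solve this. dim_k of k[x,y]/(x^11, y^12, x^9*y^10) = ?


k[x,y]/I, I = (x^11, y^12, x^9*y^10)
Rect: 11x12=132. Corner: (11-9)x(12-10)=4.
dim = 132-4 = 128


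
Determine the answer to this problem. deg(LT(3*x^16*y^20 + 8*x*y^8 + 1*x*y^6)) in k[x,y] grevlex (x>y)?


LT: 3*x^16*y^20
deg_x=16, deg_y=20
Total=16+20=36


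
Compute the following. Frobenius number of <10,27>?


gcd(10,27)=1 => F=ab-a-b=10*27-10-27=270-37=233


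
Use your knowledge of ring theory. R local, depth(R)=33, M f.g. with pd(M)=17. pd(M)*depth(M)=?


pd+depth=33
depth=33-17=16
pd*depth=17*16=272


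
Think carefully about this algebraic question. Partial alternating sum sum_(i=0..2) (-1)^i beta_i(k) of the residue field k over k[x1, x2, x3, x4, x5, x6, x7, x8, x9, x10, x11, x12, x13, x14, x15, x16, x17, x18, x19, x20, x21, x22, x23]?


Koszul resolution: beta_i(k)=C(n,i), n=23
sum_(i=0..p) (-1)^i C(n,i) = (-1)^p C(n-1,p)
(-1)^2*C(22,2) = (-1)^2*231 = 231


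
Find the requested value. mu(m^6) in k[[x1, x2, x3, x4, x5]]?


C(n+d-1,d)=C(10,6)=210


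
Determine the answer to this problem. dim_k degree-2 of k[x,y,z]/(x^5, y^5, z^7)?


Need i<5, j<5, k<7 with i+j+k=2.
For each i, j ranges over max(0,2-i-6)..min(4,2-i):
  i=0: j in [0,2] -> 3
  i=1: j in [0,1] -> 2
  i=2: j in [0,0] -> 1
H(2) = 3+2+1 = 6


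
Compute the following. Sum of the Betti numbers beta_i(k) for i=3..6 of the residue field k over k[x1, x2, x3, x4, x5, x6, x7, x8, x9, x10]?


Koszul resolution: beta_i(k)=C(n,i), n=10
C(10,3)=120, C(10,4)=210, C(10,5)=252, C(10,6)=210
Sum=792


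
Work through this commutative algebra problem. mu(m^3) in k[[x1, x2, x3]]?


C(n+d-1,d)=C(5,3)=10


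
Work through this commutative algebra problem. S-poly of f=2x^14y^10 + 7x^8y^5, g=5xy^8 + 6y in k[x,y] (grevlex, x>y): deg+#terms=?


LT(f)=2x^14y^10, LT(g)=5xy^8
lcm(LM)=x^14y^10
S(f,g) (scaled by 10 to clear denominators) = 5*f - 2x^13y^2*g = -12x^13y^3 + 35x^8y^5
2 terms, deg 16.
16+2=18


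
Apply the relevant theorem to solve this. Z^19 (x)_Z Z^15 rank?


rank(M(x)N) = rank(M)*rank(N)
19*15 = 285


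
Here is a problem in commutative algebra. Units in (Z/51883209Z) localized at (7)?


Local ring = Z/5764801Z.
phi(5764801) = 7^7*(7-1) = 4941258


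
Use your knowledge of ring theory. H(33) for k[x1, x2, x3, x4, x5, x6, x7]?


C(d+n-1,n-1)=C(39,6)=3262623


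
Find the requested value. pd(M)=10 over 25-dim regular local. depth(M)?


pd+depth=depth(R)=25
depth=25-10=15


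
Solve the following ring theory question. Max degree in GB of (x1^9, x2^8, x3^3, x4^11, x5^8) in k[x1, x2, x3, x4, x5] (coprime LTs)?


Pure powers, coprime LTs => already GB.
Degrees: 9, 8, 3, 11, 8
Max=11


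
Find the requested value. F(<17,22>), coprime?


gcd(17,22)=1 => F=ab-a-b=17*22-17-22=374-39=335


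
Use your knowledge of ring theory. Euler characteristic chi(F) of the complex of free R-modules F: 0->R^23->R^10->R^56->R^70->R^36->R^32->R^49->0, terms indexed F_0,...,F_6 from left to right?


chi = sum (-1)^i * rank:
(-1)^0*23=23
(-1)^1*10=-10
(-1)^2*56=56
(-1)^3*70=-70
(-1)^4*36=36
(-1)^5*32=-32
(-1)^6*49=49
chi=52


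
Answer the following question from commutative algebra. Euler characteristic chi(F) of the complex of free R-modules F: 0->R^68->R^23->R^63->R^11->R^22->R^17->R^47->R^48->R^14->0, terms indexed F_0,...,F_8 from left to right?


chi = sum (-1)^i * rank:
(-1)^0*68=68
(-1)^1*23=-23
(-1)^2*63=63
(-1)^3*11=-11
(-1)^4*22=22
(-1)^5*17=-17
(-1)^6*47=47
(-1)^7*48=-48
(-1)^8*14=14
chi=115


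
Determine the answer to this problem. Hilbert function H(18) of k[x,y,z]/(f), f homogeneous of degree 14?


C(20,2)-C(6,2)=190-15=175


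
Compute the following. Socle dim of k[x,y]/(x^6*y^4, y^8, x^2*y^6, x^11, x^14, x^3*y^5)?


Socle = ann(m) = span of standard monomials u with x*u, y*u in I (staircase corners).
Redundant generators: x^14
Minimal generators: x^11, x^6*y^4, x^3*y^5, x^2*y^6, y^8
Corners: xy^7, x^2y^5, x^5y^4, x^10y^3
Socle dim=4


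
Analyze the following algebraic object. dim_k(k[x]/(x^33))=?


Basis: 1,x,...,x^32
dim=33


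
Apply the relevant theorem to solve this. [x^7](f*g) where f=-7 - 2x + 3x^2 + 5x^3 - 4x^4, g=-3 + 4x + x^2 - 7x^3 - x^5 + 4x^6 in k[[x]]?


[x^7] = sum a_i*b_j, i+j=7
  -2*4=-8
  3*-1=-3
  -4*-7=28
Sum=17


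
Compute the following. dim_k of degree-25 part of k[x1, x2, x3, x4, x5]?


C(d+n-1,n-1)=C(29,4)=23751


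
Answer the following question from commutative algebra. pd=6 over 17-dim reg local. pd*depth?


pd+depth=17
depth=17-6=11
pd*depth=6*11=66


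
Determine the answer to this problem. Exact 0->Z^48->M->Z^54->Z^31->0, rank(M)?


Alt sum=0:
(-1)^0*48 + (-1)^1*? + (-1)^2*54 + (-1)^3*31=0
rank(M)=71


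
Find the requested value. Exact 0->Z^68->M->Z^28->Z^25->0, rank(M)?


Alt sum=0:
(-1)^0*68 + (-1)^1*? + (-1)^2*28 + (-1)^3*25=0
rank(M)=71


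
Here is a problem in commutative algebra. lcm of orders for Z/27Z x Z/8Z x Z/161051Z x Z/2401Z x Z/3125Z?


Exponent = lcm of the cyclic orders; pairwise coprime => product.
3^3*2^3*11^5*7^4*5^5=27*8*161051*2401*3125=261011329425000


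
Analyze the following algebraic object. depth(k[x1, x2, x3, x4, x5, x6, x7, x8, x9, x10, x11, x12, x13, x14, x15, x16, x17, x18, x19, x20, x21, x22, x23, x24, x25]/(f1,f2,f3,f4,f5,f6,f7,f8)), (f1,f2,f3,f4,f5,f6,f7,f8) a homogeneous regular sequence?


depth(R)=25
depth(R/I)=25-8=17


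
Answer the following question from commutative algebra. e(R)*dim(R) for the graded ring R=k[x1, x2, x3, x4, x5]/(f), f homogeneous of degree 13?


e(R)=deg(f)=13, dim(R)=5-1=4
e*dim=13*4=52


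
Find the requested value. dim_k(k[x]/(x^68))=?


Basis: 1,x,...,x^67
dim=68


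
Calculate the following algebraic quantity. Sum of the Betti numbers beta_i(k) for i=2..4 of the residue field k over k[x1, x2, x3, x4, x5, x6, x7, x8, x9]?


Koszul resolution: beta_i(k)=C(n,i), n=9
C(9,2)=36, C(9,3)=84, C(9,4)=126
Sum=246


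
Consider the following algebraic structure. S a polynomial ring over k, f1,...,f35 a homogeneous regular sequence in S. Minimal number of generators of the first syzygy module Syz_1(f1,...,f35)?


Regular sequence => Koszul complex is the minimal free resolution.
Syz_1 minimally generated by Koszul relations f_i*e_j - f_j*e_i (i<j): mu(Syz_1) = beta_2 = C(m,2) = m(m-1)/2
m=35
35*34/2 = 595


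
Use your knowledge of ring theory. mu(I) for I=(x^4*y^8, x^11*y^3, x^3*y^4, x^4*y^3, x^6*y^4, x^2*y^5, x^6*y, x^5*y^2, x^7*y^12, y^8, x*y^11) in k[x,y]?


Remove redundant (divisible by others).
x^4*y^8 redundant.
x^6*y^4 redundant.
x^7*y^12 redundant.
x*y^11 redundant.
x^11*y^3 redundant.
Min: x^6*y, x^5*y^2, x^4*y^3, x^3*y^4, x^2*y^5, y^8
Count=6


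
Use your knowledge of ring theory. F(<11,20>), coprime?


gcd(11,20)=1 => F=ab-a-b=11*20-11-20=220-31=189


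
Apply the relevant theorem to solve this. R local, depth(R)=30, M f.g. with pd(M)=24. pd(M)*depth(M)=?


pd+depth=30
depth=30-24=6
pd*depth=24*6=144


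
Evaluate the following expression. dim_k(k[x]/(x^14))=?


Basis: 1,x,...,x^13
dim=14


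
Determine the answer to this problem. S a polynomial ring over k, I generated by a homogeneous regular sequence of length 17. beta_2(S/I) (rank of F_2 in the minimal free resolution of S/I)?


Regular sequence => Koszul complex is the minimal free resolution.
Syz_1 minimally generated by Koszul relations f_i*e_j - f_j*e_i (i<j): mu(Syz_1) = beta_2 = C(m,2) = m(m-1)/2
m=17
17*16/2 = 136


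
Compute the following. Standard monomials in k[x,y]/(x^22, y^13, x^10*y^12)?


k[x,y]/I, I = (x^22, y^13, x^10*y^12)
Rect: 22x13=286. Corner: (22-10)x(13-12)=12.
dim = 286-12 = 274


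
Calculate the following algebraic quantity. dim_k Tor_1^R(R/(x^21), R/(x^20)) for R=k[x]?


Tor_1(R/I,R/J)=(I cap J)/IJ=(x^21)/(x^41)
dim=41-21=min(21,20)=20


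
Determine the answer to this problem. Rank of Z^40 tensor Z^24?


rank(M(x)N) = rank(M)*rank(N)
40*24 = 960


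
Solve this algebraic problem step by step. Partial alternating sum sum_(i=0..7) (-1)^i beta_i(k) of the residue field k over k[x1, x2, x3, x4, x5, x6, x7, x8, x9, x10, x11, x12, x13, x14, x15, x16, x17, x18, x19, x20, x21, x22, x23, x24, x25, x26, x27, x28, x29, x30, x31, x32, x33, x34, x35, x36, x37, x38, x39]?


Koszul resolution: beta_i(k)=C(n,i), n=39
sum_(i=0..p) (-1)^i C(n,i) = (-1)^p C(n-1,p)
(-1)^7*C(38,7) = (-1)^7*12620256 = -12620256


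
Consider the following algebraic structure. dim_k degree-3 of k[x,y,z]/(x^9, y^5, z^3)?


Need i<9, j<5, k<3 with i+j+k=3.
For each i, j ranges over max(0,3-i-2)..min(4,3-i):
  i=0: j in [1,3] -> 3
  i=1: j in [0,2] -> 3
  i=2: j in [0,1] -> 2
  i=3: j in [0,0] -> 1
H(3) = 3+3+2+1 = 9


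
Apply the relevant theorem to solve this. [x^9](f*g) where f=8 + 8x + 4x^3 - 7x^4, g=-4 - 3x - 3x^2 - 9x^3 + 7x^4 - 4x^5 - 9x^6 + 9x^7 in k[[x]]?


[x^9] = sum a_i*b_j, i+j=9
  4*-9=-36
  -7*-4=28
Sum=-8


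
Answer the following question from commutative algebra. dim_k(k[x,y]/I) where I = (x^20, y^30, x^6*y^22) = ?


k[x,y]/I, I = (x^20, y^30, x^6*y^22)
Rect: 20x30=600. Corner: (20-6)x(30-22)=112.
dim = 600-112 = 488


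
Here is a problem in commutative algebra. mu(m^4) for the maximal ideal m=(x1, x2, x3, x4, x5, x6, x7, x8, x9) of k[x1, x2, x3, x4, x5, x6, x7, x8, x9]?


Graded Nakayama: mu(m^d) = dim_k (m^d/m^(d+1)) = #degree-4 monomials in 9 vars
C(n+d-1,d)=C(12,4)=495


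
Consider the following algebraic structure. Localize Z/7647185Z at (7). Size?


7-primary part: 7647185=7^6*65
Size=7^6=117649


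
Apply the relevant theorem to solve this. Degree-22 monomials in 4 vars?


C(d+n-1,n-1)=C(25,3)=2300


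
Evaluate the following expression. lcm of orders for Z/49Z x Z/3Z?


Exponent = lcm of the cyclic orders; pairwise coprime => product.
7^2*3^1=49*3=147


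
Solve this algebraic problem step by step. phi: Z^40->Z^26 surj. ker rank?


rank(ker) = 40-26 = 14


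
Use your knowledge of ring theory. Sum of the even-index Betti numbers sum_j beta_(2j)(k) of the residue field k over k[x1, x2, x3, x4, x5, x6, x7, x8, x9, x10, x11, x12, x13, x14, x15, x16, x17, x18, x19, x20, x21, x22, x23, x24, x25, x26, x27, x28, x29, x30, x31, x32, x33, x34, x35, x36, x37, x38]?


Koszul resolution: beta_i(k)=C(n,i), n=38
sum_even C(38,i) = 2^(n-1) = 2^37 = 137438953472


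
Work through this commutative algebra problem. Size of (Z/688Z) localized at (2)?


2-primary part: 688=2^4*43
Size=2^4=16


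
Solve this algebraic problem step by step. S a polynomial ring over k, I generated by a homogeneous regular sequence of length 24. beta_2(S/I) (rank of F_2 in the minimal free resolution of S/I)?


Regular sequence => Koszul complex is the minimal free resolution.
Syz_1 minimally generated by Koszul relations f_i*e_j - f_j*e_i (i<j): mu(Syz_1) = beta_2 = C(m,2) = m(m-1)/2
m=24
24*23/2 = 276


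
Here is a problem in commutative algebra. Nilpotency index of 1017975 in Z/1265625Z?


1017975^k mod 1265625:
k=1: 1017975
k=2: 866250
k=3: 421875
k=4: 0
First zero at k = 4


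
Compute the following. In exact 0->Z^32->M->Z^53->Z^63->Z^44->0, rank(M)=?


Alt sum=0:
(-1)^0*32 + (-1)^1*? + (-1)^2*53 + (-1)^3*63 + (-1)^4*44=0
rank(M)=66


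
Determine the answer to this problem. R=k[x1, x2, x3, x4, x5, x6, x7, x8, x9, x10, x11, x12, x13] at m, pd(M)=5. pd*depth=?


pd+depth=13
depth=13-5=8
pd*depth=5*8=40


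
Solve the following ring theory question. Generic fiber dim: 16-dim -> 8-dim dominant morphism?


dim(fiber)=dim(X)-dim(Y)=16-8=8


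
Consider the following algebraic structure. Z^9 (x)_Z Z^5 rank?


rank(M(x)N) = rank(M)*rank(N)
9*5 = 45


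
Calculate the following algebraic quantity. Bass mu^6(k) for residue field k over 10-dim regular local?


C(n,i)=C(10,6)=210


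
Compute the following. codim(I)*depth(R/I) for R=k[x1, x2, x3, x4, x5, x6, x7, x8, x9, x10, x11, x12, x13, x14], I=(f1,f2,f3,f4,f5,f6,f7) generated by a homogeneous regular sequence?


codim=7, depth=dim(R/I)=14-7=7
Product=7*7=49


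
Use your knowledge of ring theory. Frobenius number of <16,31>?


gcd(16,31)=1 => F=ab-a-b=16*31-16-31=496-47=449


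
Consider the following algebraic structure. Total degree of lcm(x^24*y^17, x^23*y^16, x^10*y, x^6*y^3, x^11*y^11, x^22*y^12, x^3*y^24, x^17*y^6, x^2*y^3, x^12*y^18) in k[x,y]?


lcm = componentwise max:
x: max(24,23,10,6,11,22,3,17,2,12)=24
y: max(17,16,1,3,11,12,24,6,3,18)=24
Total=24+24=48


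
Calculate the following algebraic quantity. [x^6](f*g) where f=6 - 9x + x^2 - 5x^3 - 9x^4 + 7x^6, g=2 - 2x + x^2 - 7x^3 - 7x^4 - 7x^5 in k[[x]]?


[x^6] = sum a_i*b_j, i+j=6
  -9*-7=63
  1*-7=-7
  -5*-7=35
  -9*1=-9
  7*2=14
Sum=96


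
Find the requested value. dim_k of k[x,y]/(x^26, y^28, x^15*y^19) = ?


k[x,y]/I, I = (x^26, y^28, x^15*y^19)
Rect: 26x28=728. Corner: (26-15)x(28-19)=99.
dim = 728-99 = 629


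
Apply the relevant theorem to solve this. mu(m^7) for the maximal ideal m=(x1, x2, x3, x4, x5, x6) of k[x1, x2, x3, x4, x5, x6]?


Graded Nakayama: mu(m^d) = dim_k (m^d/m^(d+1)) = #degree-7 monomials in 6 vars
C(n+d-1,d)=C(12,7)=792


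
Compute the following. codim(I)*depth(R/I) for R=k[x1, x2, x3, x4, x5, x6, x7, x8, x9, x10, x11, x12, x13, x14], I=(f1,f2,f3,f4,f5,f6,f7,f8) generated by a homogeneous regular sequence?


codim=8, depth=dim(R/I)=14-8=6
Product=8*6=48


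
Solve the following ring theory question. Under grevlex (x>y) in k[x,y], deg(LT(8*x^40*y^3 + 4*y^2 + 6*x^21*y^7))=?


LT: 8*x^40*y^3
deg_x=40, deg_y=3
Total=40+3=43


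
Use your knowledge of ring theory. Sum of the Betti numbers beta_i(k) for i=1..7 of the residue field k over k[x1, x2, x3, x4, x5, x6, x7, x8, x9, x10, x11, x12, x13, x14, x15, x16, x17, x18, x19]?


Koszul resolution: beta_i(k)=C(n,i), n=19
C(19,1)=19, C(19,2)=171, C(19,3)=969, C(19,4)=3876, C(19,5)=11628, C(19,6)=27132, C(19,7)=50388
Sum=94183


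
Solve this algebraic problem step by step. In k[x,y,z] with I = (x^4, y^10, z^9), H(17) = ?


Need i<4, j<10, k<9 with i+j+k=17.
For each i, j ranges over max(0,17-i-8)..min(9,17-i):
  i=0: j in [9,9] -> 1
  i=1: j in [8,9] -> 2
  i=2: j in [7,9] -> 3
  i=3: j in [6,9] -> 4
H(17) = 1+2+3+4 = 10


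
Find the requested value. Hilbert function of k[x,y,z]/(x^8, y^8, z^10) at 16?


Need i<8, j<8, k<10 with i+j+k=16.
For each i, j ranges over max(0,16-i-9)..min(7,16-i):
  i=0: j in [7,7] -> 1
  i=1: j in [6,7] -> 2
  i=2: j in [5,7] -> 3
  i=3: j in [4,7] -> 4
  i=4: j in [3,7] -> 5
  i=5: j in [2,7] -> 6
  i=6: j in [1,7] -> 7
  i=7: j in [0,7] -> 8
H(16) = 1+2+3+4+5+6+7+8 = 36


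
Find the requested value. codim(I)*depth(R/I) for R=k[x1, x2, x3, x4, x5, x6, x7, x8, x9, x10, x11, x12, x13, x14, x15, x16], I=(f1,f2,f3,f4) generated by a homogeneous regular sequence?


codim=4, depth=dim(R/I)=16-4=12
Product=4*12=48


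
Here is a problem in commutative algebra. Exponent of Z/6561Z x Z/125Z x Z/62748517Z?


Exponent = lcm of the cyclic orders; pairwise coprime => product.
3^8*5^3*13^7=6561*125*62748517=51461627504625


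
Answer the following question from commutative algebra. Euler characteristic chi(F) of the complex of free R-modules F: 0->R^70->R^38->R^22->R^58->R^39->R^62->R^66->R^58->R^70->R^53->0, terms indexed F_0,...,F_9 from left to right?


chi = sum (-1)^i * rank:
(-1)^0*70=70
(-1)^1*38=-38
(-1)^2*22=22
(-1)^3*58=-58
(-1)^4*39=39
(-1)^5*62=-62
(-1)^6*66=66
(-1)^7*58=-58
(-1)^8*70=70
(-1)^9*53=-53
chi=-2


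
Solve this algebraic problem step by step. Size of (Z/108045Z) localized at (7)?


7-primary part: 108045=7^4*45
Size=7^4=2401


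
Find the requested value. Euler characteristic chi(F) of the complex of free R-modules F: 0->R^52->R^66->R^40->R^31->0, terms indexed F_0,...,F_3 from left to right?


chi = sum (-1)^i * rank:
(-1)^0*52=52
(-1)^1*66=-66
(-1)^2*40=40
(-1)^3*31=-31
chi=-5


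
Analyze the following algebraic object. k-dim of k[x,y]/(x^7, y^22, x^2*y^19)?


k[x,y]/I, I = (x^7, y^22, x^2*y^19)
Rect: 7x22=154. Corner: (7-2)x(22-19)=15.
dim = 154-15 = 139


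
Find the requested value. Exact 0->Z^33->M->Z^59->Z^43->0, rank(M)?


Alt sum=0:
(-1)^0*33 + (-1)^1*? + (-1)^2*59 + (-1)^3*43=0
rank(M)=49


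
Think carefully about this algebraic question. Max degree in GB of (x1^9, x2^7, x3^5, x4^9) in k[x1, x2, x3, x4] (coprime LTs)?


Pure powers, coprime LTs => already GB.
Degrees: 9, 7, 5, 9
Max=9


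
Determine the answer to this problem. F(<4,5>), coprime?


gcd(4,5)=1 => F=ab-a-b=4*5-4-5=20-9=11


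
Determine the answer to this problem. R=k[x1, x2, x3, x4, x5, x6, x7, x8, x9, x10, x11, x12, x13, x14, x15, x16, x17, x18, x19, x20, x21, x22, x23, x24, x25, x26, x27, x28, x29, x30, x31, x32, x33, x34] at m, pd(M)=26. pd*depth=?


pd+depth=34
depth=34-26=8
pd*depth=26*8=208


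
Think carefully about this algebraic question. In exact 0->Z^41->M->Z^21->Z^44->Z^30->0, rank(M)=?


Alt sum=0:
(-1)^0*41 + (-1)^1*? + (-1)^2*21 + (-1)^3*44 + (-1)^4*30=0
rank(M)=48


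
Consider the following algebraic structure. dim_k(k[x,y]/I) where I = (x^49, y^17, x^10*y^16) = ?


k[x,y]/I, I = (x^49, y^17, x^10*y^16)
Rect: 49x17=833. Corner: (49-10)x(17-16)=39.
dim = 833-39 = 794


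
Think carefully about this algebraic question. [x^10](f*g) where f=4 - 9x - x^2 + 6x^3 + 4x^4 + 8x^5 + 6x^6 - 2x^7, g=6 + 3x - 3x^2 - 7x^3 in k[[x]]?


[x^10] = sum a_i*b_j, i+j=10
  -2*-7=14
Sum=14


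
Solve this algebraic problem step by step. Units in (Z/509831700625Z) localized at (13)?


Local ring = Z/815730721Z.
phi(815730721) = 13^7*(13-1) = 752982204


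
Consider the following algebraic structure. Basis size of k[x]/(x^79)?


Basis: 1,x,...,x^78
dim=79


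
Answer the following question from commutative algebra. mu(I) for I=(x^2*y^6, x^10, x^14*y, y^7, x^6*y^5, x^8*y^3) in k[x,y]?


Remove redundant (divisible by others).
x^14*y redundant.
Min: x^10, x^8*y^3, x^6*y^5, x^2*y^6, y^7
Count=5


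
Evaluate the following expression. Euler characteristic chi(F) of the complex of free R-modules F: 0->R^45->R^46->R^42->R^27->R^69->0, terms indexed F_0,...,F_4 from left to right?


chi = sum (-1)^i * rank:
(-1)^0*45=45
(-1)^1*46=-46
(-1)^2*42=42
(-1)^3*27=-27
(-1)^4*69=69
chi=83
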